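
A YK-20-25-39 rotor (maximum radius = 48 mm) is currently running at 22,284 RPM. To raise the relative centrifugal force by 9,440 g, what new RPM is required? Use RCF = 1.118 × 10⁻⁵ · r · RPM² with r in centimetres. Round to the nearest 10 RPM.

25930 RPM

r = 48 mm = 4.8 cm
Current RCF = 1.118 × 10⁻⁵ × 4.8 × (22284)² = 1.118 × 10⁻⁵ × 4.8 × 496,576,656 ≈ 26,648.3 × g
Target RCF = 26,648.3 + 9,440 = 36,088.3 × g
N² = 36,088.3 / (5.3664 × 10⁻⁵) = 672,486,210
N ≈ √672,486,210 ≈ 25,932.3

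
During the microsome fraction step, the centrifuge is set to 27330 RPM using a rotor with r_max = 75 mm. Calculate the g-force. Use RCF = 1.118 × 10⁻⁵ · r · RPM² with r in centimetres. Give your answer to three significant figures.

≈ 62600 x g

r = 75 mm = 7.5 cm
RCF = 1.118 × 10⁻⁵ × 7.5 × (27330)² = 1.118 × 10⁻⁵ × 7.5 × 746,928,900 ≈ 62,630 × g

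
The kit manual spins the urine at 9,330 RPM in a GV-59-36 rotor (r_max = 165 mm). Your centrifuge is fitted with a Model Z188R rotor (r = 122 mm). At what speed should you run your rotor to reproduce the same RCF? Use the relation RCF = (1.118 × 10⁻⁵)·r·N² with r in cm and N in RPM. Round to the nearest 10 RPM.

Original rotor: r = 165 mm = 16.5 cm
RCF = 1.118 × 10⁻⁵ × r × N²
RCF_original = 1.118 × 10⁻⁵ × 16.5 × (9330)² = 1.118 × 10⁻⁵ × 16.5 × 87,048,900 ≈ 16,057.9 × g
Your rotor: r = 122 mm = 12.2 cm
16,057.9 = 1.118 × 10⁻⁵ × 12.2 × N²
N² = 16,057.9 / (13.6396 × 10⁻⁵) = 117,729,992
N ≈ √117,729,992 ≈ 10,850.3

10850 RPM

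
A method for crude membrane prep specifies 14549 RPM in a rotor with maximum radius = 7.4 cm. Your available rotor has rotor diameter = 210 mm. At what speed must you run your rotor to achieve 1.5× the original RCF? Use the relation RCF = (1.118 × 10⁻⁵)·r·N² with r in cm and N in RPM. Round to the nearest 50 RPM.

RCF = 1.118 × 10⁻⁵ × r × N²
RCF_original = 1.118 × 10⁻⁵ × 7.4 × (14549)² = 1.118 × 10⁻⁵ × 7.4 × 211,673,401 ≈ 17,512.2 × g
Target RCF = 1.5 × 17,512.2 ≈ 26,268.3 × g
Your rotor: r = 210 mm / 2 = 105 mm = 10.5 cm
26,268.3 = 1.118 × 10⁻⁵ × 10.5 × N²
N² = 26,268.3 / (11.739 × 10⁻⁵) = 223,769,486
N ≈ √223,769,486 ≈ 14,958.9

≈ 14950 RPM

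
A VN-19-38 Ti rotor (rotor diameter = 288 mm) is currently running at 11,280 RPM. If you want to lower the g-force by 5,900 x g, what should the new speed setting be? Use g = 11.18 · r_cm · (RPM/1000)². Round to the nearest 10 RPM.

N₂ ≈ 9520 RPM

r = 288 mm / 2 = 144 mm = 14.4 cm
Current RCF = 11.18 × 14.4 × (11.28)² = 11.18 × 14.4 × 127.2384 ≈ 20,484.4 × g
Target RCF = 20,484.4 − 5,900 = 14,584.4 × g
(N/1000)² = 14,584.4 / 160.992 = 90.59084
N = 1000 × √90.59084 ≈ 9,517.9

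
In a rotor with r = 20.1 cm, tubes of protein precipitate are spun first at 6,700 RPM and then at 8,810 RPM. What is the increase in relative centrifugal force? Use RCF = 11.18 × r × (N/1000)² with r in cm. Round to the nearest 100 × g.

≈ 7400 g

RCF₁ = 11.18 × 20.1 × (6.7)² = 11.18 × 20.1 × 44.89 ≈ 10,087.6 × g
RCF₂ = 11.18 × 20.1 × (8.81)² = 11.18 × 20.1 × 77.6161 ≈ 17,441.7 × g
Increase = 17,441.7 − 10,087.6 = 7,354.1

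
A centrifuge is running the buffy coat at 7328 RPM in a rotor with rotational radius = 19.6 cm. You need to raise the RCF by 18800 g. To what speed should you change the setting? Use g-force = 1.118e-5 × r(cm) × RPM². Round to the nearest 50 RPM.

≈ 11800 RPM

Current RCF = 1.118 × 10⁻⁵ × 19.6 × (7328)² = 1.118 × 10⁻⁵ × 19.6 × 53,699,584 ≈ 11,767.1 × g
Target RCF = 11,767.1 + 18,800 = 30,567.1 × g
N² = 30,567.1 / (21.9128 × 10⁻⁵) = 139,494,268
N ≈ √139,494,268 ≈ 11,810.8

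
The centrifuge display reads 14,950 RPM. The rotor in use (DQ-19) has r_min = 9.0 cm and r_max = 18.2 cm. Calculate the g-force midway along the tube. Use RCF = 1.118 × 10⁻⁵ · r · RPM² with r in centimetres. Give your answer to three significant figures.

34000 x g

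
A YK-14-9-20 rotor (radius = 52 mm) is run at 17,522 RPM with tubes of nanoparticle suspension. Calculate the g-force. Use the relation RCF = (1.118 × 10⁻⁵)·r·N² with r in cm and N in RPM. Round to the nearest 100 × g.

RCF ≈ 17800 g

r = 52 mm = 5.2 cm
RCF = 1.118 × 10⁻⁵ × 5.2 × (17522)² = 1.118 × 10⁻⁵ × 5.2 × 307,020,484 ≈ 17,848.9 × g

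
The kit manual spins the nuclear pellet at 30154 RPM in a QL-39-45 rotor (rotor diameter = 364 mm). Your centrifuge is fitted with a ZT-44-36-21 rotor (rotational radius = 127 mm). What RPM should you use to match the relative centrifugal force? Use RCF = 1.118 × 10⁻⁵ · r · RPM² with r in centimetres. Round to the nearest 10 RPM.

≈ 36100 RPM

Original rotor: r = 364 mm / 2 = 182 mm = 18.2 cm
RCF_original = 1.118 × 10⁻⁵ × 18.2 × (30154)² = 1.118 × 10⁻⁵ × 18.2 × 909,263,716 ≈ 185,013.3 × g
Your rotor: r = 127 mm = 12.7 cm
185,013.3 = 1.118 × 10⁻⁵ × 12.7 × N²
N² = 185,013.3 / (14.1986 × 10⁻⁵) = 1,303,039,032
N ≈ √1,303,039,032 ≈ 36,097.6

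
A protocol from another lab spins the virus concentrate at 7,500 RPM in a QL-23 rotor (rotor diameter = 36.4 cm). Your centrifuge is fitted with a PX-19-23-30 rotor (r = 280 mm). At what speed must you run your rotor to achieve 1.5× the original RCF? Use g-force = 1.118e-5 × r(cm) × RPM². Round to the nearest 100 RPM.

Original rotor: r = 36.4 / 2 = 18.2 cm
RCF_original = 1.118 × 10⁻⁵ × 18.2 × (7500)² = 1.118 × 10⁻⁵ × 18.2 × 56,250,000 ≈ 11,445.5 × g
Target RCF = 1.5 × 11,445.5 ≈ 17,168.2 × g
Your rotor: r = 280 mm = 28.0 cm
17,168.2 = 1.118 × 10⁻⁵ × 28 × N²
N² = 17,168.2 / (31.304 × 10⁻⁵) = 54,843,470
N ≈ √54,843,470 ≈ 7,405.6

7400 RPM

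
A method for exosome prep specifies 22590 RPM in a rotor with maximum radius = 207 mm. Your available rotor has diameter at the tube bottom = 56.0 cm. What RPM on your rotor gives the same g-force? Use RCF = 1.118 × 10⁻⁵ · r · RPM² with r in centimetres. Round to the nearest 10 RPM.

≈ 19420 RPM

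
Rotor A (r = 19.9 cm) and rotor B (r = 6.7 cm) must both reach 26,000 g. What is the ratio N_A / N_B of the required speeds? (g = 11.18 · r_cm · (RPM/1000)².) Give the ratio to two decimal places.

At fixed RCF, N ∝ 1/√r, so N_A/N_B = √(r_B/r_A) = √(6.7/19.9) = √0.336683 = 0.5802.

0.58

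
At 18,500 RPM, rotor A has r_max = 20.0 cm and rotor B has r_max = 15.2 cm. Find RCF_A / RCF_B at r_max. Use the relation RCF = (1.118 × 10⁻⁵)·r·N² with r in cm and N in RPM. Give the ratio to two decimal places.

At fixed N, RCF ∝ r, so RCF_A/RCF_B = r_A/r_B = 20.0 / 15.2 = 1.3158.

1.32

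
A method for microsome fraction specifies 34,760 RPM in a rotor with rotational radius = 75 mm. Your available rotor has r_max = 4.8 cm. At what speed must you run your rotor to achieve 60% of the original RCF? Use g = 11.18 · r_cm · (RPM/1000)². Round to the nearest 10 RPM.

33660 RPM

Original rotor: r = 75 mm = 7.5 cm
RCF_original = 11.18 × 7.5 × (34.76)² = 11.18 × 7.5 × 1,208.2576 ≈ 101,312.4 × g
Target RCF = 0.6 × 101,312.4 ≈ 60,787.4 × g
60,787.4 = 11.18 × 4.8 × (N/1000)²
(N/1000)² = 60,787.4 / 53.664 = 1132.741
N = 1000 × √1132.741 ≈ 33,656.2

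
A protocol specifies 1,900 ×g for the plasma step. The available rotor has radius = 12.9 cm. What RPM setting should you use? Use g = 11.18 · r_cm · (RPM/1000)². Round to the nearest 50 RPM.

3650 RPM

1,900 = 11.18 × 12.9 × (N/1000)²
(N/1000)² = 1,900 / 144.222 = 13.17413
N = 1000 × √13.17413 ≈ 3,629.6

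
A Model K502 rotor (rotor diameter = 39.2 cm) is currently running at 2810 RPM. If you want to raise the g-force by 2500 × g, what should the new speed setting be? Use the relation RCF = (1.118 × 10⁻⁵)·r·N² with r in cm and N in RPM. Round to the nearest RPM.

N₂ ≈ 4394 RPM

r = 39.2 / 2 = 19.6 cm
Current RCF = 1.118 × 10⁻⁵ × 19.6 × (2810)² = 1.118 × 10⁻⁵ × 19.6 × 7,896,100 ≈ 1,730.3 × g
Target RCF = 1,730.3 + 2,500 = 4,230.3 × g
N² = 4,230.3 / (21.9128 × 10⁻⁵) = 19,305,155
N ≈ √19,305,155 ≈ 4,393.8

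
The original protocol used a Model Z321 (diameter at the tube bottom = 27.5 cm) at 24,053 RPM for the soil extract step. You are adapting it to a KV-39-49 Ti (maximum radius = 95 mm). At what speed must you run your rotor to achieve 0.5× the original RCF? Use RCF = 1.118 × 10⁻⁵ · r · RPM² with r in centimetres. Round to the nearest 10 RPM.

Original rotor: r = 27.5 / 2 = 13.75 cm
RCF = 1.118 × 10⁻⁵ × r × N²
RCF_original = 1.118 × 10⁻⁵ × 13.75 × (24053)² = 1.118 × 10⁻⁵ × 13.75 × 578,546,809 ≈ 88,937.1 × g
Target RCF = 0.5 × 88,937.1 ≈ 44,468.6 × g
Your rotor: r = 95 mm = 9.5 cm
44,468.6 = 1.118 × 10⁻⁵ × 9.5 × N²
N² = 44,468.6 / (10.621 × 10⁻⁵) = 418,685,623
N ≈ √418,685,623 ≈ 20,461.8

≈ 20460 RPM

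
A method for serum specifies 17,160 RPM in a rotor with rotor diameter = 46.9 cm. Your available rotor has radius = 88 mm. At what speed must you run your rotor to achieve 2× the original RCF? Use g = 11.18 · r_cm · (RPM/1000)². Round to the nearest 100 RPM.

≈ 39600 RPM

Original rotor: r = 46.9 / 2 = 23.45 cm
RCF_original = 11.18 × 23.45 × (17.16)² = 11.18 × 23.45 × 294.4656 ≈ 77,200.3 × g
Target RCF = 2 × 77,200.3 ≈ 154,400.6 × g
Your rotor: r = 88 mm = 8.8 cm
154,400.6 = 11.18 × 8.8 × (N/1000)²
(N/1000)² = 154,400.6 / 98.384 = 1569.367
N = 1000 × √1569.367 ≈ 39,615.2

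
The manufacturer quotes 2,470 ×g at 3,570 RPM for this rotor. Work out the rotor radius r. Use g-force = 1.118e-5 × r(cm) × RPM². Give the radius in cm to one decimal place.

2470 = 1.118 × 10⁻⁵ × r × (3570)²
r = 2470 / (1.118 × 10⁻⁵ × 12,744,900) = 2470 / 142.488 ≈ 17.335 cm

17.3 cm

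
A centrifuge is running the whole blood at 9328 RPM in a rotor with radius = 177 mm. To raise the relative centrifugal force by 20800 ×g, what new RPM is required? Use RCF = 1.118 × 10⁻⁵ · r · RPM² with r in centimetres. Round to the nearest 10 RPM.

N₂ ≈ 13860 RPM

r = 177 mm = 17.7 cm
Current RCF = 1.118 × 10⁻⁵ × 17.7 × (9328)² = 1.118 × 10⁻⁵ × 17.7 × 87,011,584 ≈ 17,218.4 × g
Target RCF = 17,218.4 + 20,800 = 38,018.4 × g
N² = 38,018.4 / (19.7886 × 10⁻⁵) = 192,122,737
N ≈ √192,122,737 ≈ 13,860.8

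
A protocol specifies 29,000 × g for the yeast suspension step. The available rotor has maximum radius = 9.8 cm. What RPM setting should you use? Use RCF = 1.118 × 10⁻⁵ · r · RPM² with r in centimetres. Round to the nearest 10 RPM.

≈ 16270 RPM

RCF = 1.118 × 10⁻⁵ × r × N²
29,000 = 1.118 × 10⁻⁵ × 9.8 × N²
N² = 29,000 / (10.9564 × 10⁻⁵) = 264,685,481
N ≈ √264,685,481 ≈ 16,269.2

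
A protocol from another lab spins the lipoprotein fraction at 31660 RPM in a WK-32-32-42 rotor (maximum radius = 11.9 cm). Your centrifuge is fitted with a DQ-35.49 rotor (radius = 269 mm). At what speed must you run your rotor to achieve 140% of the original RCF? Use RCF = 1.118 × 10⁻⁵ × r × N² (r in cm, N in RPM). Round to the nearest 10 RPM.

24920 RPM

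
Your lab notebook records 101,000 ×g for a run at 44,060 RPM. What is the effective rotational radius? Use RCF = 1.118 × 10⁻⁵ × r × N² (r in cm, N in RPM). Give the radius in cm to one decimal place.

RCF = 1.118 × 10⁻⁵ × r × N²
101000 = 1.118 × 10⁻⁵ × r × (44060)²
r = 101000 / (1.118 × 10⁻⁵ × 1,941,283,600) = 101000 / 21703.55 ≈ 4.654 cm

r ≈ 4.7 cm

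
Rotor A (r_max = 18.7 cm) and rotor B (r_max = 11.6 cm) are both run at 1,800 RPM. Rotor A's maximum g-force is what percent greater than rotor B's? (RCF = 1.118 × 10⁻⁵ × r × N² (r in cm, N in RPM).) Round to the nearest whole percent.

61%

At equal RPM, RCF scales linearly with r: ratio = 18.7 / 11.6 = 1.6121.
So rotor A delivers 61.2% more g-force.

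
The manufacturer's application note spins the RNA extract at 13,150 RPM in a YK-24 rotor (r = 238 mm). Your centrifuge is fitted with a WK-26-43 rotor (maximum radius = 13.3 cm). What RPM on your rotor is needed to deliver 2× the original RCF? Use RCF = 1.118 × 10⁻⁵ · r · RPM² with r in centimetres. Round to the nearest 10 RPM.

24880 RPM

Original rotor: r = 238 mm = 23.8 cm
RCF = 1.118 × 10⁻⁵ × r × N²
RCF_original = 1.118 × 10⁻⁵ × 23.8 × (13150)² = 1.118 × 10⁻⁵ × 23.8 × 172,922,500 ≈ 46,011.9 × g
Target RCF = 2 × 46,011.9 ≈ 92,023.8 × g
92,023.8 = 1.118 × 10⁻⁵ × 13.3 × N²
N² = 92,023.8 / (14.8694 × 10⁻⁵) = 618,880,385
N ≈ √618,880,385 ≈ 24,877.3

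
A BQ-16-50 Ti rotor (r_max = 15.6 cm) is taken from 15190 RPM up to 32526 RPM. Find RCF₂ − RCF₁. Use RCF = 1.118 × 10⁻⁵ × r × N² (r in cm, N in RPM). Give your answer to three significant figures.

≈ 144000 ×g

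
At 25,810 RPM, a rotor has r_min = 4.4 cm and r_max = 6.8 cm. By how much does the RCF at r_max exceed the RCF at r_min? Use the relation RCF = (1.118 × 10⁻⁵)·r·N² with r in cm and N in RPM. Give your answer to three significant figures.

ΔRCF ≈ 17900 ×g

ΔRCF = 1.118 × 10⁻⁵ × (r_max − r_min) × N² = 1.118 × 10⁻⁵ × 2.4 × 666,156,100 ≈ 17,874.3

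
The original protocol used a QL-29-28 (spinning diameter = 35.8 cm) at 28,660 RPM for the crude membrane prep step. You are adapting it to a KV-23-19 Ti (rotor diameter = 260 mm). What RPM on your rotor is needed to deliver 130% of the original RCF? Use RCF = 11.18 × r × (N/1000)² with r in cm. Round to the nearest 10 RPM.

≈ 38340 RPM

Original rotor: r = 35.8 / 2 = 17.9 cm
RCF = 11.18 × r × (N/1000)²
RCF_original = 11.18 × 17.9 × (28.66)² = 11.18 × 17.9 × 821.3956 ≈ 164,379.3 × g
Target RCF = 1.3 × 164,379.3 ≈ 213,693.1 × g
Your rotor: r = 260 mm / 2 = 130 mm = 13 cm
213,693.1 = 11.18 × 13 × (N/1000)²
(N/1000)² = 213,693.1 / 145.34 = 1470.298
N = 1000 × √1470.298 ≈ 38,344.5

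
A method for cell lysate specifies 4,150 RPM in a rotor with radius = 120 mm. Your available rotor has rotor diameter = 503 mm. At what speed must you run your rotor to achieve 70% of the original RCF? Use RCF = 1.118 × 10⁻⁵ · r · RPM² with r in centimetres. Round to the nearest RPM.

Original rotor: r = 120 mm = 12.0 cm
RCF_original = 1.118 × 10⁻⁵ × 12 × (4150)² = 1.118 × 10⁻⁵ × 12 × 17,222,500 ≈ 2,310.6 × g
Target RCF = 0.7 × 2,310.6 ≈ 1,617.4 × g
Your rotor: r = 503 mm / 2 = 251.5 mm = 25.15 cm
1,617.4 = 1.118 × 10⁻⁵ × 25.15 × N²
N² = 1,617.4 / (28.1177 × 10⁻⁵) = 5,752,249
N ≈ √5,752,249 ≈ 2,398.4

≈ 2398 RPM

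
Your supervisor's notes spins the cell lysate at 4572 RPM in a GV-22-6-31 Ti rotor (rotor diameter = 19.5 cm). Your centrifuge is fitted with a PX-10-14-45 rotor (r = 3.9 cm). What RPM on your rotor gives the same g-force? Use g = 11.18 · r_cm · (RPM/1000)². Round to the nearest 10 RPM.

≈ 7230 RPM

Original rotor: r = 19.5 / 2 = 9.75 cm
RCF_original = 11.18 × 9.75 × (4.572)² = 11.18 × 9.75 × 20.903184 ≈ 2,278.6 × g
2,278.6 = 11.18 × 3.9 × (N/1000)²
(N/1000)² = 2,278.6 / 43.602 = 52.25907
N = 1000 × √52.25907 ≈ 7,229.0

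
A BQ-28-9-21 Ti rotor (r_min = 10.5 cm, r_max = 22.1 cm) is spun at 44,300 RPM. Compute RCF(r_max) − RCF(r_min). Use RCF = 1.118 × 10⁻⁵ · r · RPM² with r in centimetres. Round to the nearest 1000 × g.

ΔRCF = 1.118 × 10⁻⁵ × (r_max − r_min) × N² = 1.118 × 10⁻⁵ × 11.6 × 1,962,490,000 ≈ 254,511.4

255000 g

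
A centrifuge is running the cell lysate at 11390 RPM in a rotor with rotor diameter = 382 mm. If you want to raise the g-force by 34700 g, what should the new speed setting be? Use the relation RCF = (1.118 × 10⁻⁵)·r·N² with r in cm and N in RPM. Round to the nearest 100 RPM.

N₂ ≈ 17100 RPM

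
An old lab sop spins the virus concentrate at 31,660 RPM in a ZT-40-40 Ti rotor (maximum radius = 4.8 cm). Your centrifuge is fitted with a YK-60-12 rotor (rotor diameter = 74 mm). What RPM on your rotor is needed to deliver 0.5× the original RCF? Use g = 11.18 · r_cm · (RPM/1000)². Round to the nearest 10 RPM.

≈ 25500 RPM

RCF_original = 11.18 × 4.8 × (31.66)² = 11.18 × 4.8 × 1,002.3556 ≈ 53,790.4 × g
Target RCF = 0.5 × 53,790.4 ≈ 26,895.2 × g
Your rotor: r = 74 mm / 2 = 37 mm = 3.7 cm
26,895.2 = 11.18 × 3.7 × (N/1000)²
(N/1000)² = 26,895.2 / 41.366 = 650.1765
N = 1000 × √650.1765 ≈ 25,498.6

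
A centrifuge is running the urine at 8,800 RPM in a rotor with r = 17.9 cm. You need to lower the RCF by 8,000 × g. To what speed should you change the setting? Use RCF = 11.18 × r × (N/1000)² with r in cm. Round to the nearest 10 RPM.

N₂ ≈ 6120 RPM

Current RCF = 11.18 × 17.9 × (8.8)² = 11.18 × 17.9 × 77.44 ≈ 15,497.4 × g
Target RCF = 15,497.4 − 8,000 = 7,497.4 × g
(N/1000)² = 7,497.4 / 200.122 = 37.46415
N = 1000 × √37.46415 ≈ 6,120.8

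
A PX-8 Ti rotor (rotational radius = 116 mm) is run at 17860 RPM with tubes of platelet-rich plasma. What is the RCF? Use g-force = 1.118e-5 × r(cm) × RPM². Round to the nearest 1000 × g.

r = 116 mm = 11.6 cm
RCF = 1.118 × 10⁻⁵ × r × N²
RCF = 1.118 × 10⁻⁵ × 11.6 × (17860)² = 1.118 × 10⁻⁵ × 11.6 × 318,979,600 ≈ 41,367.8 × g

RCF ≈ 41000 ×g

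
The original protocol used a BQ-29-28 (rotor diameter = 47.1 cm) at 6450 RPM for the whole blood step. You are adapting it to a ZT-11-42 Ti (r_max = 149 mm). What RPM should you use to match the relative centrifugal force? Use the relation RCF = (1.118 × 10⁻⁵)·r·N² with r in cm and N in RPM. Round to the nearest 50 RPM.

Original rotor: r = 47.1 / 2 = 23.55 cm
RCF_original = 1.118 × 10⁻⁵ × 23.55 × (6450)² = 1.118 × 10⁻⁵ × 23.55 × 41,602,500 ≈ 10,953.5 × g
Your rotor: r = 149 mm = 14.9 cm
10,953.5 = 1.118 × 10⁻⁵ × 14.9 × N²
N² = 10,953.5 / (16.6582 × 10⁻⁵) = 65,754,403
N ≈ √65,754,403 ≈ 8,108.9

≈ 8100 RPM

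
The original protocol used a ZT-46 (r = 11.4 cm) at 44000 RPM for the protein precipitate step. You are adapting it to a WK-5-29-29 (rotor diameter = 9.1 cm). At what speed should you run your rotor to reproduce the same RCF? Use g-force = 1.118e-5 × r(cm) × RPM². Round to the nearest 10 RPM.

69650 RPM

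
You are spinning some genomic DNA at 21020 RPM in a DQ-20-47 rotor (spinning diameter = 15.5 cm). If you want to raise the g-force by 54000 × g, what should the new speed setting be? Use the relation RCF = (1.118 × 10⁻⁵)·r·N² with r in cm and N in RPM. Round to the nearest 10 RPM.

r = 15.5 / 2 = 7.75 cm
Current RCF = 1.118 × 10⁻⁵ × 7.75 × (21020)² = 1.118 × 10⁻⁵ × 7.75 × 441,840,400 ≈ 38,283.3 × g
Target RCF = 38,283.3 + 54,000 = 92,283.3 × g
N² = 92,283.3 / (8.6645 × 10⁻⁵) = 1,065,073,576
N ≈ √1,065,073,576 ≈ 32,635.5

N₂ ≈ 32640 RPM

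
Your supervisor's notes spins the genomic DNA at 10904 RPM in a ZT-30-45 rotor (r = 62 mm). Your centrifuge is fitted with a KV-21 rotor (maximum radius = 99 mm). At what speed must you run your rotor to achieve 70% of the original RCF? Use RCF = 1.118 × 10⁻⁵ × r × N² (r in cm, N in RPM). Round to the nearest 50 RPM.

≈ 7200 RPM

Original rotor: r = 62 mm = 6.2 cm
RCF_original = 1.118 × 10⁻⁵ × 6.2 × (10904)² = 1.118 × 10⁻⁵ × 6.2 × 118,897,216 ≈ 8,241.5 × g
Target RCF = 0.7 × 8,241.5 ≈ 5,769 × g
Your rotor: r = 99 mm = 9.9 cm
5,769 = 1.118 × 10⁻⁵ × 9.9 × N²
N² = 5,769 / (11.0682 × 10⁻⁵) = 52,122,296
N ≈ √52,122,296 ≈ 7,219.6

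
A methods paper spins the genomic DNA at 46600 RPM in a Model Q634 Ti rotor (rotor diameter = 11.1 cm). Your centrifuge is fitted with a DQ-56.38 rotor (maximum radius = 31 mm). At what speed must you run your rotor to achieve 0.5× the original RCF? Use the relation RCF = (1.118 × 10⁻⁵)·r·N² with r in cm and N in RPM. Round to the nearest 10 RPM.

≈ 44090 RPM

Original rotor: r = 11.1 / 2 = 5.55 cm
RCF_original = 1.118 × 10⁻⁵ × 5.55 × (46600)² = 1.118 × 10⁻⁵ × 5.55 × 2,171,560,000 ≈ 134,743.1 × g
Target RCF = 0.5 × 134,743.1 ≈ 67,371.6 × g
Your rotor: r = 31 mm = 3.1 cm
67,371.6 = 1.118 × 10⁻⁵ × 3.1 × N²
N² = 67,371.6 / (3.4658 × 10⁻⁵) = 1,943,897,513
N ≈ √1,943,897,513 ≈ 44,089.7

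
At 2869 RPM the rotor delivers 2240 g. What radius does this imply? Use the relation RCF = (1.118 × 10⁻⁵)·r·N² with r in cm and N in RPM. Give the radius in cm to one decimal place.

24.3 cm

RCF = 1.118 × 10⁻⁵ × r × N²
2240 = 1.118 × 10⁻⁵ × r × (2869)²
r = 2240 / (1.118 × 10⁻⁵ × 8,231,161) = 2240 / 92.02438 ≈ 24.341 cm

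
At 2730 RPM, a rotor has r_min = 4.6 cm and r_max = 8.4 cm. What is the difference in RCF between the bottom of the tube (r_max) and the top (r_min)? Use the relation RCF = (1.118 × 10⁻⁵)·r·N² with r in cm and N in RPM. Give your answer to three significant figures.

ΔRCF = 1.118 × 10⁻⁵ × (r_max − r_min) × N² = 1.118 × 10⁻⁵ × 3.8 × 7,452,900 ≈ 316.6

317 ×g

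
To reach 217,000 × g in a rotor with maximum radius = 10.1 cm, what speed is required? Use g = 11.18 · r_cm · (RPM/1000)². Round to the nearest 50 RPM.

≈ 43850 RPM

RCF = 11.18 × r × (N/1000)²
217,000 = 11.18 × 10.1 × (N/1000)²
(N/1000)² = 217,000 / 112.918 = 1921.749
N = 1000 × √1921.749 ≈ 43,837.8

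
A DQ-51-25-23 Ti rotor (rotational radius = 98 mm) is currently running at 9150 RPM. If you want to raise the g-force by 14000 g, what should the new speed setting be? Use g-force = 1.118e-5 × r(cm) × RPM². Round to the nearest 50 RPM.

14550 RPM

r = 98 mm = 9.8 cm
Current RCF = 1.118 × 10⁻⁵ × 9.8 × (9150)² = 1.118 × 10⁻⁵ × 9.8 × 83,722,500 ≈ 9,173 × g
Target RCF = 9,173 + 14,000 = 23,173 × g
N² = 23,173 / (10.9564 × 10⁻⁵) = 211,501,953
N ≈ √211,501,953 ≈ 14,543.1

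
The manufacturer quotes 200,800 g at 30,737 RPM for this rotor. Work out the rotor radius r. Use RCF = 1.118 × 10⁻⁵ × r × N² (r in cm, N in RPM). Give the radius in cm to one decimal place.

≈ 19.0 cm

RCF = 1.118 × 10⁻⁵ × r × N²
200800 = 1.118 × 10⁻⁵ × r × (30737)²
r = 200800 / (1.118 × 10⁻⁵ × 944,763,169) = 200800 / 10562.45 ≈ 19.011 cm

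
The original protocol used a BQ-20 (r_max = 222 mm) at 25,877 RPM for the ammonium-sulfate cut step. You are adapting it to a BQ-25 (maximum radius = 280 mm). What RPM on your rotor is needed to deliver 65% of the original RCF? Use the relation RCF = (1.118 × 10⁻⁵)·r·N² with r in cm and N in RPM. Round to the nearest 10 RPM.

18580 RPM

Original rotor: r = 222 mm = 22.2 cm
RCF_original = 1.118 × 10⁻⁵ × 22.2 × (25877)² = 1.118 × 10⁻⁵ × 22.2 × 669,619,129 ≈ 166,196.8 × g
Target RCF = 0.65 × 166,196.8 ≈ 108,027.9 × g
Your rotor: r = 280 mm = 28.0 cm
108,027.9 = 1.118 × 10⁻⁵ × 28 × N²
N² = 108,027.9 / (31.304 × 10⁻⁵) = 345,092,959
N ≈ √345,092,959 ≈ 18,576.7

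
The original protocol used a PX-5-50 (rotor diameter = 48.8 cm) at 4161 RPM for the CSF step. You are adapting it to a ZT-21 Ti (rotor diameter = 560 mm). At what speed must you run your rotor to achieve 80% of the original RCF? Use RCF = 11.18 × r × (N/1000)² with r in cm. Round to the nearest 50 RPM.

≈ 3450 RPM

Original rotor: r = 48.8 / 2 = 24.4 cm
RCF = 11.18 × r × (N/1000)²
RCF_original = 11.18 × 24.4 × (4.161)² = 11.18 × 24.4 × 17.313921 ≈ 4,723.1 × g
Target RCF = 0.8 × 4,723.1 ≈ 3,778.5 × g
Your rotor: r = 560 mm / 2 = 280 mm = 28 cm
3,778.5 = 11.18 × 28 × (N/1000)²
(N/1000)² = 3,778.5 / 313.04 = 12.07034
N = 1000 × √12.07034 ≈ 3,474.2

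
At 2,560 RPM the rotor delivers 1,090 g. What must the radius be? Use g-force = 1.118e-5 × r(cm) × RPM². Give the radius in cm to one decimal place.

1090 = 1.118 × 10⁻⁵ × r × (2560)²
r = 1090 / (1.118 × 10⁻⁵ × 6,553,600) = 1090 / 73.26925 ≈ 14.877 cm

r ≈ 14.9 cm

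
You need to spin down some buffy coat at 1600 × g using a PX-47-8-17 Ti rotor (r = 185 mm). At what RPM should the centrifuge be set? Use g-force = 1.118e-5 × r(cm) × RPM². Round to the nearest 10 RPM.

r = 185 mm = 18.5 cm
1,600 = 1.118 × 10⁻⁵ × 18.5 × N²
N² = 1,600 / (20.683 × 10⁻⁵) = 7,735,822
N ≈ √7,735,822 ≈ 2,781.3

≈ 2780 RPM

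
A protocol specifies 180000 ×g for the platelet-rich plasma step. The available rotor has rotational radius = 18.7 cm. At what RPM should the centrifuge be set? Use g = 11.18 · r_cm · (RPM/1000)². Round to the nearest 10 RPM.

180,000 = 11.18 × 18.7 × (N/1000)²
(N/1000)² = 180,000 / 209.066 = 860.9721
N = 1000 × √860.9721 ≈ 29,342.3

≈ 29340 RPM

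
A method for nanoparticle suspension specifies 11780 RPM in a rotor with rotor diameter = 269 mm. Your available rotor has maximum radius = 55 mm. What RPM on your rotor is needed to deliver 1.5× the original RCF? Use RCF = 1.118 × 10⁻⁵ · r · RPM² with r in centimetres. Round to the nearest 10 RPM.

Original rotor: r = 269 mm / 2 = 134.5 mm = 13.45 cm
RCF = 1.118 × 10⁻⁵ × r × N²
RCF_original = 1.118 × 10⁻⁵ × 13.45 × (11780)² = 1.118 × 10⁻⁵ × 13.45 × 138,768,400 ≈ 20,866.7 × g
Target RCF = 1.5 × 20,866.7 ≈ 31,300.1 × g
Your rotor: r = 55 mm = 5.5 cm
31,300.1 = 1.118 × 10⁻⁵ × 5.5 × N²
N² = 31,300.1 / (6.149 × 10⁻⁵) = 509,027,484
N ≈ √509,027,484 ≈ 22,561.6

≈ 22560 RPM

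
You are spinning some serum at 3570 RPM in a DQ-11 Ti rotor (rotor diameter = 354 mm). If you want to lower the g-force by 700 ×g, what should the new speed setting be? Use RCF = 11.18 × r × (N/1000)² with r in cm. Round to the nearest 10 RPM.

≈ 3030 RPM

r = 354 mm / 2 = 177 mm = 17.7 cm
Current RCF = 11.18 × 17.7 × (3.57)² = 11.18 × 17.7 × 12.7449 ≈ 2,522 × g
Target RCF = 2,522 − 700 = 1,822 × g
(N/1000)² = 1,822 / 197.886 = 9.207321
N = 1000 × √9.207321 ≈ 3,034.4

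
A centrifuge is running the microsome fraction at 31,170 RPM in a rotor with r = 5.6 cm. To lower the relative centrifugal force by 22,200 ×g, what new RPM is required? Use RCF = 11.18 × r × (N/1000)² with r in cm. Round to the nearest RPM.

24839 RPM

Current RCF = 11.18 × 5.6 × (31.17)² = 11.18 × 5.6 × 971.5689 ≈ 60,828 × g
Target RCF = 60,828 − 22,200 = 38,628 × g
(N/1000)² = 38,628 / 62.608 = 616.9819
N = 1000 × √616.9819 ≈ 24,839.1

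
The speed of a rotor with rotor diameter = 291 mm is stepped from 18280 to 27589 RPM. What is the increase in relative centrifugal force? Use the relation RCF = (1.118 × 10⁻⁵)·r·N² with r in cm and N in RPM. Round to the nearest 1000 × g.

r = 291 mm / 2 = 145.5 mm = 14.55 cm
RCF₁ = 1.118 × 10⁻⁵ × 14.55 × (18280)² = 1.118 × 10⁻⁵ × 14.55 × 334,158,400 ≈ 54,357.2 × g
RCF₂ = 1.118 × 10⁻⁵ × 14.55 × (27589)² = 1.118 × 10⁻⁵ × 14.55 × 761,152,921 ≈ 123,816 × g
Increase = 123,816 − 54,357.2 = 69,458.8

≈ 69000 ×g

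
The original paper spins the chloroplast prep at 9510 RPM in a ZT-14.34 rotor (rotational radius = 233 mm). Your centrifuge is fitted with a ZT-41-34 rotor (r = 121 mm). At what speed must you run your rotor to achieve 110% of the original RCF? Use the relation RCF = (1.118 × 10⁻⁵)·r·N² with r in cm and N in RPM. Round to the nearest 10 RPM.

13840 RPM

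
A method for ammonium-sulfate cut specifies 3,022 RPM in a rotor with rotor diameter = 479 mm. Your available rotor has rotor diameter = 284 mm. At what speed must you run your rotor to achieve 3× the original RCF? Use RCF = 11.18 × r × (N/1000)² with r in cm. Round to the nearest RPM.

≈ 6798 RPM

Original rotor: r = 479 mm / 2 = 239.5 mm = 23.95 cm
RCF_original = 11.18 × 23.95 × (3.022)² = 11.18 × 23.95 × 9.132484 ≈ 2,445.3 × g
Target RCF = 3 × 2,445.3 ≈ 7,335.9 × g
Your rotor: r = 284 mm / 2 = 142 mm = 14.2 cm
7,335.9 = 11.18 × 14.2 × (N/1000)²
(N/1000)² = 7,335.9 / 158.756 = 46.20865
N = 1000 × √46.20865 ≈ 6,797.7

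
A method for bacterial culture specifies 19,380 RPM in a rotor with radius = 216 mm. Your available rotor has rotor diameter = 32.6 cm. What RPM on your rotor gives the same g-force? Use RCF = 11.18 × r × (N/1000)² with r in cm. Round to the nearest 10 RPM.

Original rotor: r = 216 mm = 21.6 cm
RCF_original = 11.18 × 21.6 × (19.38)² = 11.18 × 21.6 × 375.5844 ≈ 90,699.1 × g
Your rotor: r = 32.6 / 2 = 16.3 cm
90,699.1 = 11.18 × 16.3 × (N/1000)²
(N/1000)² = 90,699.1 / 182.234 = 497.7068
N = 1000 × √497.7068 ≈ 22,309.3

22310 RPM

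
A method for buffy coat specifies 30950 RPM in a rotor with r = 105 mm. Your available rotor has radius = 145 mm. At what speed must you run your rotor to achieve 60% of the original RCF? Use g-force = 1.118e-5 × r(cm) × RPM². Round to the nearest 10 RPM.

20400 RPM

Original rotor: r = 105 mm = 10.5 cm
RCF = 1.118 × 10⁻⁵ × r × N²
RCF_original = 1.118 × 10⁻⁵ × 10.5 × (30950)² = 1.118 × 10⁻⁵ × 10.5 × 957,902,500 ≈ 112,448.2 × g
Target RCF = 0.6 × 112,448.2 ≈ 67,468.9 × g
Your rotor: r = 145 mm = 14.5 cm
67,468.9 = 1.118 × 10⁻⁵ × 14.5 × N²
N² = 67,468.9 / (16.211 × 10⁻⁵) = 416,192,092
N ≈ √416,192,092 ≈ 20,400.8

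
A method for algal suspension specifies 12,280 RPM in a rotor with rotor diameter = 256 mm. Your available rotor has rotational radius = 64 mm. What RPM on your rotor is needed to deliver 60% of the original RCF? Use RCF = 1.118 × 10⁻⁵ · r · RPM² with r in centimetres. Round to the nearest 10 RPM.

13450 RPM

Original rotor: r = 256 mm / 2 = 128 mm = 12.8 cm
RCF_original = 1.118 × 10⁻⁵ × 12.8 × (12280)² = 1.118 × 10⁻⁵ × 12.8 × 150,798,400 ≈ 21,579.9 × g
Target RCF = 0.6 × 21,579.9 ≈ 12,947.9 × g
Your rotor: r = 64 mm = 6.4 cm
12,947.9 = 1.118 × 10⁻⁵ × 6.4 × N²
N² = 12,947.9 / (7.1552 × 10⁻⁵) = 180,957,905
N ≈ √180,957,905 ≈ 13,452.1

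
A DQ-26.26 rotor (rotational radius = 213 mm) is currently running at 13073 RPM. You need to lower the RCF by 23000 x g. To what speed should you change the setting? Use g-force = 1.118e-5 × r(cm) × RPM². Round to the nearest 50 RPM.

8600 RPM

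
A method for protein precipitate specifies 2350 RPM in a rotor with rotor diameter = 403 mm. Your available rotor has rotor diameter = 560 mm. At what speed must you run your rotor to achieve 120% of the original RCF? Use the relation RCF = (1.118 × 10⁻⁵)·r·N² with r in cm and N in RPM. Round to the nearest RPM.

≈ 2184 RPM

Original rotor: r = 403 mm / 2 = 201.5 mm = 20.15 cm
RCF_original = 1.118 × 10⁻⁵ × 20.15 × (2350)² = 1.118 × 10⁻⁵ × 20.15 × 5,522,500 ≈ 1,244.1 × g
Target RCF = 1.2 × 1,244.1 ≈ 1,492.9 × g
Your rotor: r = 560 mm / 2 = 280 mm = 28 cm
1,492.9 = 1.118 × 10⁻⁵ × 28 × N²
N² = 1,492.9 / (31.304 × 10⁻⁵) = 4,769,039
N ≈ √4,769,039 ≈ 2,183.8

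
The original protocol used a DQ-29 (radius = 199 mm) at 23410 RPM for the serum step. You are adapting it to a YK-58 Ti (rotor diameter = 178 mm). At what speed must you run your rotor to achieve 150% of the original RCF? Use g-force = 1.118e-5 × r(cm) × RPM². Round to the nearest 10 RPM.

Original rotor: r = 199 mm = 19.9 cm
RCF_original = 1.118 × 10⁻⁵ × 19.9 × (23410)² = 1.118 × 10⁻⁵ × 19.9 × 548,028,100 ≈ 121,926.4 × g
Target RCF = 1.5 × 121,926.4 ≈ 182,889.6 × g
Your rotor: r = 178 mm / 2 = 89 mm = 8.9 cm
182,889.6 = 1.118 × 10⁻⁵ × 8.9 × N²
N² = 182,889.6 / (9.9502 × 10⁻⁵) = 1,838,049,486
N ≈ √1,838,049,486 ≈ 42,872.5

≈ 42870 RPM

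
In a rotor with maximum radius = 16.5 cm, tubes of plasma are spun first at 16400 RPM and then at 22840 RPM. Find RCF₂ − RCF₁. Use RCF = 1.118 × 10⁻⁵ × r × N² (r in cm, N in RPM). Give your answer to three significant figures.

≈ 46600 x g

RCF₁ = 1.118 × 10⁻⁵ × 16.5 × (16400)² = 1.118 × 10⁻⁵ × 16.5 × 268,960,000 ≈ 49,615.1 × g
RCF₂ = 1.118 × 10⁻⁵ × 16.5 × (22840)² = 1.118 × 10⁻⁵ × 16.5 × 521,665,600 ≈ 96,231.7 × g
Increase = 96,231.7 − 49,615.1 = 46,616.6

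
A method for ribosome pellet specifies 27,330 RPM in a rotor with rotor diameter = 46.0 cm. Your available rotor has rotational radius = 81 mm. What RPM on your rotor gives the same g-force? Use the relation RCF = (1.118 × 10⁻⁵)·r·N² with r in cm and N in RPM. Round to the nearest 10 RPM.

46050 RPM

Original rotor: r = 46.0 / 2 = 23 cm
RCF_original = 1.118 × 10⁻⁵ × 23 × (27330)² = 1.118 × 10⁻⁵ × 23 × 746,928,900 ≈ 192,065.3 × g
Your rotor: r = 81 mm = 8.1 cm
192,065.3 = 1.118 × 10⁻⁵ × 8.1 × N²
N² = 192,065.3 / (9.0558 × 10⁻⁵) = 2,120,909,252
N ≈ √2,120,909,252 ≈ 46,053.3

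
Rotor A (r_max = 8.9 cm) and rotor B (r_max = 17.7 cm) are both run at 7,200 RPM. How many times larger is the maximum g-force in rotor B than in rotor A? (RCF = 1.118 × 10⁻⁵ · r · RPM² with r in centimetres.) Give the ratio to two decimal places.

At fixed N, RCF ∝ r, so RCF_B/RCF_A = r_B/r_A = 17.7 / 8.9 = 1.9888.

1.99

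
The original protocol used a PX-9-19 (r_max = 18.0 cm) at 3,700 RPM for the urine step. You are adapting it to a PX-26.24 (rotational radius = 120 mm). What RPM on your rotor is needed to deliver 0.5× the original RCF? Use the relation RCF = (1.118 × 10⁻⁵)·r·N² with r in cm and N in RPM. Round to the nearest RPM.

RCF_original = 1.118 × 10⁻⁵ × 18 × (3700)² = 1.118 × 10⁻⁵ × 18 × 13,690,000 ≈ 2,755 × g
Target RCF = 0.5 × 2,755 ≈ 1,377.5 × g
Your rotor: r = 120 mm = 12.0 cm
1,377.5 = 1.118 × 10⁻⁵ × 12 × N²
N² = 1,377.5 / (13.416 × 10⁻⁵) = 10,267,591
N ≈ √10,267,591 ≈ 3,204.3

3204 RPM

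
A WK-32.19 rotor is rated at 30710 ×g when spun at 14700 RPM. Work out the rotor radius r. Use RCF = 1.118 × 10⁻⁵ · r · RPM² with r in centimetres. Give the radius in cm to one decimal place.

r ≈ 12.7 cm

30710 = 1.118 × 10⁻⁵ × r × (14700)²
r = 30710 / (1.118 × 10⁻⁵ × 216,090,000) = 30710 / 2415.886 ≈ 12.712 cm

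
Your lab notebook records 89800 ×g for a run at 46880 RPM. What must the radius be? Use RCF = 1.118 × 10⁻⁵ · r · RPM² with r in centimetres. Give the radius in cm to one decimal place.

3.7 cm

89800 = 1.118 × 10⁻⁵ × r × (46880)²
r = 89800 / (1.118 × 10⁻⁵ × 2,197,734,400) = 89800 / 24570.67 ≈ 3.655 cm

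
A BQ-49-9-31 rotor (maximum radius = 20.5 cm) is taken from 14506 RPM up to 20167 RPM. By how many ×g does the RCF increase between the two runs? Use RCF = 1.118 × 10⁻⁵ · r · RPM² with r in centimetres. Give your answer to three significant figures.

≈ 45000 ×g

RCF₁ = 1.118 × 10⁻⁵ × 20.5 × (14506)² = 1.118 × 10⁻⁵ × 20.5 × 210,424,036 ≈ 48,227.1 × g
RCF₂ = 1.118 × 10⁻⁵ × 20.5 × (20167)² = 1.118 × 10⁻⁵ × 20.5 × 406,707,889 ≈ 93,213.4 × g
Increase = 93,213.4 − 48,227.1 = 44,986.3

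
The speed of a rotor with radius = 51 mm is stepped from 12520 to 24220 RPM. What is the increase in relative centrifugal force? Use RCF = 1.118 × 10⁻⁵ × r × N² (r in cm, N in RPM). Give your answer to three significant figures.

24500 g

r = 51 mm = 5.1 cm
RCF₁ = 1.118 × 10⁻⁵ × 5.1 × (12520)² = 1.118 × 10⁻⁵ × 5.1 × 156,750,400 ≈ 8,937.6 × g
RCF₂ = 1.118 × 10⁻⁵ × 5.1 × (24220)² = 1.118 × 10⁻⁵ × 5.1 × 586,608,400 ≈ 33,447.2 × g
Increase = 33,447.2 − 8,937.6 = 24,509.6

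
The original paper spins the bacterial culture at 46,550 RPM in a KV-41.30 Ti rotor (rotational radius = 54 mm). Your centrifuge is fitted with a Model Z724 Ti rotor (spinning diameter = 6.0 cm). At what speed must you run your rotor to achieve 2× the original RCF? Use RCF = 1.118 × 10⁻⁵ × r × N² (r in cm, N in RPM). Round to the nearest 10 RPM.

88320 RPM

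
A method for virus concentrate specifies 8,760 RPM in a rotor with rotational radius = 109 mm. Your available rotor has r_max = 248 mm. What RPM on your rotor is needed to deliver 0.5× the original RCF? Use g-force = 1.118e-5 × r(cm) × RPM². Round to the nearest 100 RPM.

≈ 4100 RPM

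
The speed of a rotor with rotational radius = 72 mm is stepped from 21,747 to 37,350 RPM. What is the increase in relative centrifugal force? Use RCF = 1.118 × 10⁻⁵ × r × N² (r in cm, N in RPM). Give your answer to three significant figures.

r = 72 mm = 7.2 cm
RCF₁ = 1.118 × 10⁻⁵ × 7.2 × (21747)² = 1.118 × 10⁻⁵ × 7.2 × 472,932,009 ≈ 38,069.1 × g
RCF₂ = 1.118 × 10⁻⁵ × 7.2 × (37350)² = 1.118 × 10⁻⁵ × 7.2 × 1,395,022,500 ≈ 112,293.7 × g
Increase = 112,293.7 − 38,069.1 = 74,224.6

74200 ×g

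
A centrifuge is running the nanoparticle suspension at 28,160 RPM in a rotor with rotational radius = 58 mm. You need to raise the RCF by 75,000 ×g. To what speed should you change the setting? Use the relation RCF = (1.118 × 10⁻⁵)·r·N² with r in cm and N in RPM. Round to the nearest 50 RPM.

≈ 44150 RPM

r = 58 mm = 5.8 cm
Current RCF = 1.118 × 10⁻⁵ × 5.8 × (28160)² = 1.118 × 10⁻⁵ × 5.8 × 792,985,600 ≈ 51,420.4 × g
Target RCF = 51,420.4 + 75,000 = 126,420.4 × g
N² = 126,420.4 / (6.4844 × 10⁻⁵) = 1,949,608,291
N ≈ √1,949,608,291 ≈ 44,154.4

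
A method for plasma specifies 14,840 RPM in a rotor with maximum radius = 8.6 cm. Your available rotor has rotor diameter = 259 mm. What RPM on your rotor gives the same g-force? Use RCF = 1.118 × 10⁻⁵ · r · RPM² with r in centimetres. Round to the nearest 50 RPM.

RCF_original = 1.118 × 10⁻⁵ × 8.6 × (14840)² = 1.118 × 10⁻⁵ × 8.6 × 220,225,600 ≈ 21,174.3 × g
Your rotor: r = 259 mm / 2 = 129.5 mm = 12.95 cm
21,174.3 = 1.118 × 10⁻⁵ × 12.95 × N²
N² = 21,174.3 / (14.4781 × 10⁻⁵) = 146,250,544
N ≈ √146,250,544 ≈ 12,093.4

≈ 12100 RPM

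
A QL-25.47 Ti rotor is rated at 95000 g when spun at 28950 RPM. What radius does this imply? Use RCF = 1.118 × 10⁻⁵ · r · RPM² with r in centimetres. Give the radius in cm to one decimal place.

r ≈ 10.1 cm

95000 = 1.118 × 10⁻⁵ × r × (28950)²
r = 95000 / (1.118 × 10⁻⁵ × 838,102,500) = 95000 / 9369.986 ≈ 10.139 cm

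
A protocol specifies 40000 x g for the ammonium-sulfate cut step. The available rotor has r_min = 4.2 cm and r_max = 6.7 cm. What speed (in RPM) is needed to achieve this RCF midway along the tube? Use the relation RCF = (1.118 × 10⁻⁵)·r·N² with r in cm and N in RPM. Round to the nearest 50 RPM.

r_avg = (4.2 + 6.7) / 2 = 5.45 cm
40,000 = 1.118 × 10⁻⁵ × 5.45 × N²
N² = 40,000 / (6.0931 × 10⁻⁵) = 656,480,281
N ≈ √656,480,281 ≈ 25,621.9

25600 RPM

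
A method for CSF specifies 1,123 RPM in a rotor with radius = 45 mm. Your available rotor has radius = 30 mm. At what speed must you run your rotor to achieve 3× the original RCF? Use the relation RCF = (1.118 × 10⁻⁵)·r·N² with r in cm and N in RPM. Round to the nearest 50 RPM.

Original rotor: r = 45 mm = 4.5 cm
RCF_original = 1.118 × 10⁻⁵ × 4.5 × (1123)² = 1.118 × 10⁻⁵ × 4.5 × 1,261,129 ≈ 63.4 × g
Target RCF = 3 × 63.4 ≈ 190.2 × g
Your rotor: r = 30 mm = 3.0 cm
190.2 = 1.118 × 10⁻⁵ × 3 × N²
N² = 190.2 / (3.354 × 10⁻⁵) = 5,670,841
N ≈ √5,670,841 ≈ 2,381.4

≈ 2400 RPM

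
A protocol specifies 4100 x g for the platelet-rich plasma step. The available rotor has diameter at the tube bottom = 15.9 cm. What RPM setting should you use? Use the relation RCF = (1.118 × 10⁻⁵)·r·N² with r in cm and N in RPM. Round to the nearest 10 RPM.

6790 RPM

r = 15.9 / 2 = 7.95 cm
4,100 = 1.118 × 10⁻⁵ × 7.95 × N²
N² = 4,100 / (8.8881 × 10⁻⁵) = 46,129,094
N ≈ √46,129,094 ≈ 6,791.8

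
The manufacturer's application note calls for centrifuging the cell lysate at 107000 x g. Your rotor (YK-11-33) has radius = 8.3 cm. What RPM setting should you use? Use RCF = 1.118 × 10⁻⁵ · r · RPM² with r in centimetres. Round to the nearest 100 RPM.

107,000 = 1.118 × 10⁻⁵ × 8.3 × N²
N² = 107,000 / (9.2794 × 10⁻⁵) = 1,153,091,795
N ≈ √1,153,091,795 ≈ 33,957.2

N ≈ 34000 RPM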